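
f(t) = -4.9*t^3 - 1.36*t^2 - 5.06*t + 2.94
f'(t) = -14.7*t^2 - 2.72*t - 5.06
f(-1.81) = 36.70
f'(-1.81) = -48.30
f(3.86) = -318.67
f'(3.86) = -234.58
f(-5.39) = 758.00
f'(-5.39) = -417.47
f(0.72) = -3.24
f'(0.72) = -14.64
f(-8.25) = 2703.55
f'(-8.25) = -983.14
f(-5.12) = 650.86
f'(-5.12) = -376.49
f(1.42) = -21.02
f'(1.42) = -38.56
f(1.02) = -8.84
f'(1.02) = -23.13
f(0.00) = 2.94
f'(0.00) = -5.06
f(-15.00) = 16310.34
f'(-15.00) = -3271.76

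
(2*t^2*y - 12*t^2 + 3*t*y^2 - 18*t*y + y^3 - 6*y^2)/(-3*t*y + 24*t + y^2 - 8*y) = (-2*t^2*y + 12*t^2 - 3*t*y^2 + 18*t*y - y^3 + 6*y^2)/(3*t*y - 24*t - y^2 + 8*y)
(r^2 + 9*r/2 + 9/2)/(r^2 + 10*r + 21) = (r + 3/2)/(r + 7)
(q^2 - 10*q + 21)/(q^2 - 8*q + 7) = (q - 3)/(q - 1)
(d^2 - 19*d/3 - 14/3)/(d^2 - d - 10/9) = 3*(d - 7)/(3*d - 5)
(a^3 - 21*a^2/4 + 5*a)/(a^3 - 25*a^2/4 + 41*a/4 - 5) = a/(a - 1)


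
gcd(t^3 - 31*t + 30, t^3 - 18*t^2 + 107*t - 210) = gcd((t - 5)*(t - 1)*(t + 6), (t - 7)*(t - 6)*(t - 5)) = t - 5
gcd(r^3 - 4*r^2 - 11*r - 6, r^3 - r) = r + 1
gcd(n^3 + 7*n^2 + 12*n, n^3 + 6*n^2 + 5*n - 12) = n^2 + 7*n + 12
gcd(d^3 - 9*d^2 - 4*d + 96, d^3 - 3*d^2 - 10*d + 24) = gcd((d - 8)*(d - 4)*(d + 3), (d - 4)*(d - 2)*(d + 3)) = d^2 - d - 12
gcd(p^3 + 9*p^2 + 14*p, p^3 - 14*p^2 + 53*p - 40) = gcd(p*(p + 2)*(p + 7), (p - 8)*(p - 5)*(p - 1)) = 1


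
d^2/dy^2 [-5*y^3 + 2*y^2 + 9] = 4 - 30*y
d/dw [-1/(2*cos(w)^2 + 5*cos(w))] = -(4*cos(w) + 5)*sin(w)/((2*cos(w) + 5)^2*cos(w)^2)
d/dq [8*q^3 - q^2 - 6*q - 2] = 24*q^2 - 2*q - 6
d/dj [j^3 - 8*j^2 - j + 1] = 3*j^2 - 16*j - 1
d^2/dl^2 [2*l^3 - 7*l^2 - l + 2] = 12*l - 14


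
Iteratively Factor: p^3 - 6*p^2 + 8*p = (p - 2)*(p^2 - 4*p) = (p - 4)*(p - 2)*(p)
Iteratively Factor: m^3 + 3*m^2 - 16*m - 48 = (m + 4)*(m^2 - m - 12) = (m - 4)*(m + 4)*(m + 3)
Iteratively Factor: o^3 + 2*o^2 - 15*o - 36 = (o + 3)*(o^2 - o - 12) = (o + 3)^2*(o - 4)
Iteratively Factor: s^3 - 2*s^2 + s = (s - 1)*(s^2 - s) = (s - 1)^2*(s)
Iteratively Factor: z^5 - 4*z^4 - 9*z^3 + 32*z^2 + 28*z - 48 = (z - 4)*(z^4 - 9*z^2 - 4*z + 12) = (z - 4)*(z + 2)*(z^3 - 2*z^2 - 5*z + 6) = (z - 4)*(z - 1)*(z + 2)*(z^2 - z - 6) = (z - 4)*(z - 1)*(z + 2)^2*(z - 3)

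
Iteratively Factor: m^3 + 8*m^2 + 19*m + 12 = (m + 3)*(m^2 + 5*m + 4) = (m + 1)*(m + 3)*(m + 4)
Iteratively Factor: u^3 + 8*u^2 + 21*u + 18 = (u + 3)*(u^2 + 5*u + 6) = (u + 3)^2*(u + 2)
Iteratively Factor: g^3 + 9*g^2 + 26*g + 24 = (g + 2)*(g^2 + 7*g + 12) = (g + 2)*(g + 4)*(g + 3)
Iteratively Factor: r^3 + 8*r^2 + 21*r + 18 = (r + 3)*(r^2 + 5*r + 6) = (r + 2)*(r + 3)*(r + 3)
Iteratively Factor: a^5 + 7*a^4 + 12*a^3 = (a + 4)*(a^4 + 3*a^3) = a*(a + 4)*(a^3 + 3*a^2) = a*(a + 3)*(a + 4)*(a^2) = a^2*(a + 3)*(a + 4)*(a)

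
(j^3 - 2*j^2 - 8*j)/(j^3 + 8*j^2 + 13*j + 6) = j*(j^2 - 2*j - 8)/(j^3 + 8*j^2 + 13*j + 6)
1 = 1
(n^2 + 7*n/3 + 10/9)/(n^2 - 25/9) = (3*n + 2)/(3*n - 5)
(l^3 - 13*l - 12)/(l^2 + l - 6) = (l^2 - 3*l - 4)/(l - 2)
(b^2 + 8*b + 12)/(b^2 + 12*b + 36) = (b + 2)/(b + 6)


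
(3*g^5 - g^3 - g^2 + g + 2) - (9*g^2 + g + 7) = 3*g^5 - g^3 - 10*g^2 - 5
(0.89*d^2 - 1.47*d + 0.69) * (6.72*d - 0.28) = 5.9808*d^3 - 10.1276*d^2 + 5.0484*d - 0.1932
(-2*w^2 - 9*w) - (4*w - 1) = -2*w^2 - 13*w + 1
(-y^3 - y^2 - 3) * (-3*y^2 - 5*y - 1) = 3*y^5 + 8*y^4 + 6*y^3 + 10*y^2 + 15*y + 3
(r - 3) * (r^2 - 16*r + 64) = r^3 - 19*r^2 + 112*r - 192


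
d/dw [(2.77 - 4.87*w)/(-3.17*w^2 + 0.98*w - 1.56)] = (-15.4379*w^2 + 17.5618*w + 4.8826)/(10.0489*w^4 - 6.2132*w^3 + 10.8508*w^2 - 3.0576*w + 2.4336)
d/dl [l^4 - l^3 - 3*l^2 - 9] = l*(4*l^2 - 3*l - 6)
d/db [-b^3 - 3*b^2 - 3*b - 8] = -3*b^2 - 6*b - 3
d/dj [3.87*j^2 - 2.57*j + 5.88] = 7.74*j - 2.57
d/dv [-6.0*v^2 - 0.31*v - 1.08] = -12.0*v - 0.31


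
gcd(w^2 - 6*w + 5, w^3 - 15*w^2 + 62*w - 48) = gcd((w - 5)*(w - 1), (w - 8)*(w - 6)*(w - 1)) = w - 1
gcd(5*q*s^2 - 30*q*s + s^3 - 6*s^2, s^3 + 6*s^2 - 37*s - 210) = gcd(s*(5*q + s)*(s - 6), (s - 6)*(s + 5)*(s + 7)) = s - 6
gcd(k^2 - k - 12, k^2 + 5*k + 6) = k + 3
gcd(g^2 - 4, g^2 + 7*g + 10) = g + 2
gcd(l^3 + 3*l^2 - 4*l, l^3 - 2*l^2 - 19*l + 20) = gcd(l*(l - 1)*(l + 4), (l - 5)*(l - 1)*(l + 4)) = l^2 + 3*l - 4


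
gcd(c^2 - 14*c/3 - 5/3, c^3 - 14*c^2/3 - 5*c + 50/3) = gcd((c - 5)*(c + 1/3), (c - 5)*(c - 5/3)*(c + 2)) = c - 5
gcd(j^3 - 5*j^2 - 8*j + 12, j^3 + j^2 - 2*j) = j^2 + j - 2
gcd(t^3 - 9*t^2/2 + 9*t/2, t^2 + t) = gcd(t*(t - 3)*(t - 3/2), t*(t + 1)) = t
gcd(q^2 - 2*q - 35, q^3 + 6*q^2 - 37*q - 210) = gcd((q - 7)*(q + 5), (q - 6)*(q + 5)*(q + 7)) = q + 5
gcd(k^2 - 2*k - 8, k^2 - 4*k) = k - 4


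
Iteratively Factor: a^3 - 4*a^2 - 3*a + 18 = (a - 3)*(a^2 - a - 6) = (a - 3)*(a + 2)*(a - 3)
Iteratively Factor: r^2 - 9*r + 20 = (r - 4)*(r - 5)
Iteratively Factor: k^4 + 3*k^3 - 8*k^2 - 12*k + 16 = (k - 2)*(k^3 + 5*k^2 + 2*k - 8) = (k - 2)*(k - 1)*(k^2 + 6*k + 8) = (k - 2)*(k - 1)*(k + 4)*(k + 2)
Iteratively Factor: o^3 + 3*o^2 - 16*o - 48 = (o + 3)*(o^2 - 16) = (o + 3)*(o + 4)*(o - 4)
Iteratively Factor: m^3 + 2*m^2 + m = (m)*(m^2 + 2*m + 1) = m*(m + 1)*(m + 1)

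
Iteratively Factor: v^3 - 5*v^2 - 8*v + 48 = (v - 4)*(v^2 - v - 12) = (v - 4)^2*(v + 3)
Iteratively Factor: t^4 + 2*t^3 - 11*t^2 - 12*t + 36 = (t + 3)*(t^3 - t^2 - 8*t + 12) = (t - 2)*(t + 3)*(t^2 + t - 6) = (t - 2)^2*(t + 3)*(t + 3)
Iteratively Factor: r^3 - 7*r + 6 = (r - 1)*(r^2 + r - 6) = (r - 2)*(r - 1)*(r + 3)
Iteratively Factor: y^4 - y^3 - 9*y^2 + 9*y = (y - 3)*(y^3 + 2*y^2 - 3*y) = y*(y - 3)*(y^2 + 2*y - 3) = y*(y - 3)*(y - 1)*(y + 3)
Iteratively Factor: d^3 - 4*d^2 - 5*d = (d + 1)*(d^2 - 5*d) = (d - 5)*(d + 1)*(d)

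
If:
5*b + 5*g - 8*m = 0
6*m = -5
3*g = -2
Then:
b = -2/3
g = -2/3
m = -5/6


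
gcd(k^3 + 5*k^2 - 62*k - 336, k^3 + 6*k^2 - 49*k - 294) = k^2 + 13*k + 42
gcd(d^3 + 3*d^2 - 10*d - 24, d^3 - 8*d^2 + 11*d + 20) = 1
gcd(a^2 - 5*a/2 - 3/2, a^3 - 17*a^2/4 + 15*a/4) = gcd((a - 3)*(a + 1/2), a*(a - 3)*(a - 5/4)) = a - 3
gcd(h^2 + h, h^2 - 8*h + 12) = 1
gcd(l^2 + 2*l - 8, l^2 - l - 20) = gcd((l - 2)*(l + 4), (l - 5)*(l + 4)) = l + 4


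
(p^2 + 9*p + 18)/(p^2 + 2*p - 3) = (p + 6)/(p - 1)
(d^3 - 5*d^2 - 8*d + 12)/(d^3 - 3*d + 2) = (d - 6)/(d - 1)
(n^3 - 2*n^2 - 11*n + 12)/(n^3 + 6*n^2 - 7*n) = (n^2 - n - 12)/(n*(n + 7))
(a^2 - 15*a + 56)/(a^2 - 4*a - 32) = (a - 7)/(a + 4)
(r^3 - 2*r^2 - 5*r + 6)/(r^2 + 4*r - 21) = (r^2 + r - 2)/(r + 7)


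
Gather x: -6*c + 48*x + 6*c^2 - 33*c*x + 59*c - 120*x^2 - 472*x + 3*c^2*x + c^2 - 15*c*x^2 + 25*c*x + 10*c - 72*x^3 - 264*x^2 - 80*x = 7*c^2 + 63*c - 72*x^3 + x^2*(-15*c - 384) + x*(3*c^2 - 8*c - 504)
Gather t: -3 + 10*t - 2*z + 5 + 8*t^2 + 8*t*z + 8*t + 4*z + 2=8*t^2 + t*(8*z + 18) + 2*z + 4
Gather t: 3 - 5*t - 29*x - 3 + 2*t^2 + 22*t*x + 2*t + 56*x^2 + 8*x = 2*t^2 + t*(22*x - 3) + 56*x^2 - 21*x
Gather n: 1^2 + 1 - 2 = 0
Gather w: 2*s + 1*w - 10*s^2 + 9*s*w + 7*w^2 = -10*s^2 + 2*s + 7*w^2 + w*(9*s + 1)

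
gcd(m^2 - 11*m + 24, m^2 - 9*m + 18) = m - 3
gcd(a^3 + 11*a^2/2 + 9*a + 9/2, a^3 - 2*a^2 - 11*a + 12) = a + 3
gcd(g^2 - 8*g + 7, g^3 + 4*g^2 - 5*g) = g - 1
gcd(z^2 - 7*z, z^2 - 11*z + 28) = z - 7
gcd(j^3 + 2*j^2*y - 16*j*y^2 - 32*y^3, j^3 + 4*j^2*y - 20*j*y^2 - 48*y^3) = -j^2 + 2*j*y + 8*y^2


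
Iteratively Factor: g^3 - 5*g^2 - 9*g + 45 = (g - 3)*(g^2 - 2*g - 15) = (g - 3)*(g + 3)*(g - 5)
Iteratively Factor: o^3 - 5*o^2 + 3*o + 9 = (o - 3)*(o^2 - 2*o - 3) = (o - 3)*(o + 1)*(o - 3)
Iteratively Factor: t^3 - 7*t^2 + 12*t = (t - 3)*(t^2 - 4*t) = (t - 4)*(t - 3)*(t)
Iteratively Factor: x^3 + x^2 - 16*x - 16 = (x - 4)*(x^2 + 5*x + 4) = (x - 4)*(x + 4)*(x + 1)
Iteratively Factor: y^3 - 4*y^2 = (y)*(y^2 - 4*y) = y^2*(y - 4)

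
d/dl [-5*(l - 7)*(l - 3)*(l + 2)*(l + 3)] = -20*l^3 + 75*l^2 + 230*l - 225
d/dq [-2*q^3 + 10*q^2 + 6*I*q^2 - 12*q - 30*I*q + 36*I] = -6*q^2 + q*(20 + 12*I) - 12 - 30*I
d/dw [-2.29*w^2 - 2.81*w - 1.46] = -4.58*w - 2.81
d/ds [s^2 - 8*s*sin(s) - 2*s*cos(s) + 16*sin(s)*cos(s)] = 2*s*sin(s) - 8*s*cos(s) + 2*s - 8*sin(s) - 2*cos(s) + 16*cos(2*s)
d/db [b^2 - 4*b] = 2*b - 4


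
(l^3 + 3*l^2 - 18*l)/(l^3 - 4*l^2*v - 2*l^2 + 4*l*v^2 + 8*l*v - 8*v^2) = l*(l^2 + 3*l - 18)/(l^3 - 4*l^2*v - 2*l^2 + 4*l*v^2 + 8*l*v - 8*v^2)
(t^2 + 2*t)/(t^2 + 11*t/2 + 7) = 2*t/(2*t + 7)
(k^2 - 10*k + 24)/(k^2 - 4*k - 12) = (k - 4)/(k + 2)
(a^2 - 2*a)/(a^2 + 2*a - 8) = a/(a + 4)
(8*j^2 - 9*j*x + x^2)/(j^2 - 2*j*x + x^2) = (-8*j + x)/(-j + x)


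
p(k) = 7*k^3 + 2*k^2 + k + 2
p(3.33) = 285.99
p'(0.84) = 19.18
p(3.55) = 343.93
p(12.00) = 12398.00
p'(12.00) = 3073.00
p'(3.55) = 279.85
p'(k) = 21*k^2 + 4*k + 1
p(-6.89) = -2199.53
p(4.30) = 599.83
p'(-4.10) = 337.61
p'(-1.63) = 50.27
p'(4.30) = 406.49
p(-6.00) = -1444.00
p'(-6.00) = 733.00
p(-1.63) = -24.63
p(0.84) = 8.40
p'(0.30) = 4.09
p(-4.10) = -450.93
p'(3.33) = 247.19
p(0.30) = 2.67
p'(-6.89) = 970.35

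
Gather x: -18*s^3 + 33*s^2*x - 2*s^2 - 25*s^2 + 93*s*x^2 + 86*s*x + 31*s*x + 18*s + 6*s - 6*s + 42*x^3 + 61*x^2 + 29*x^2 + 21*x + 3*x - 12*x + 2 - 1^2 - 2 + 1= -18*s^3 - 27*s^2 + 18*s + 42*x^3 + x^2*(93*s + 90) + x*(33*s^2 + 117*s + 12)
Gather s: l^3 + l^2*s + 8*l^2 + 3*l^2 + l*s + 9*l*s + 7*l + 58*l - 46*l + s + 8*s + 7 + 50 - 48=l^3 + 11*l^2 + 19*l + s*(l^2 + 10*l + 9) + 9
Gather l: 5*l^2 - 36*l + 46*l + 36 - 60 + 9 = 5*l^2 + 10*l - 15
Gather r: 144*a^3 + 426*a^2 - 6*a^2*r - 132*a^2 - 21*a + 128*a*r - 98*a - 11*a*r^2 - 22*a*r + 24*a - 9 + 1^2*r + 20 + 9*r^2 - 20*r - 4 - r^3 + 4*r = 144*a^3 + 294*a^2 - 95*a - r^3 + r^2*(9 - 11*a) + r*(-6*a^2 + 106*a - 15) + 7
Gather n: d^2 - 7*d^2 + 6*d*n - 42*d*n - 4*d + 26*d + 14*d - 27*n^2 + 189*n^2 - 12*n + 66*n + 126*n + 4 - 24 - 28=-6*d^2 + 36*d + 162*n^2 + n*(180 - 36*d) - 48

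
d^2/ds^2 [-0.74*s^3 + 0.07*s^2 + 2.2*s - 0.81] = 0.14 - 4.44*s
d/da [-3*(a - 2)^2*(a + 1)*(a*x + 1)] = -12*a^3*x + 27*a^2*x - 9*a^2 + 18*a - 12*x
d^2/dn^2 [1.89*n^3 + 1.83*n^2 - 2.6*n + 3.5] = 11.34*n + 3.66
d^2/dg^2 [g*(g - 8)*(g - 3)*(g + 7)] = 12*g^2 - 24*g - 106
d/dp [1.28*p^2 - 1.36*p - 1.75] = 2.56*p - 1.36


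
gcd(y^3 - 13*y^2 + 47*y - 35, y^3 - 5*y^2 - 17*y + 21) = y^2 - 8*y + 7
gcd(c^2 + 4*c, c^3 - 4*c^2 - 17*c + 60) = c + 4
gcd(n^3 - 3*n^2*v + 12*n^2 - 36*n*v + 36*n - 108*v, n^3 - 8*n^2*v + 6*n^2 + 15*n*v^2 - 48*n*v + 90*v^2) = -n^2 + 3*n*v - 6*n + 18*v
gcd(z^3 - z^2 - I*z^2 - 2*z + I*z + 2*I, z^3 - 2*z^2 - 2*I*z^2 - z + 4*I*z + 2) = z^2 + z*(-2 - I) + 2*I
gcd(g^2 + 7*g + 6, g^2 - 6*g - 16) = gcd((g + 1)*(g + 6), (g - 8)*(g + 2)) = 1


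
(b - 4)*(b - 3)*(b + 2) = b^3 - 5*b^2 - 2*b + 24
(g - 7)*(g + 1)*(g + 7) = g^3 + g^2 - 49*g - 49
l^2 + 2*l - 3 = (l - 1)*(l + 3)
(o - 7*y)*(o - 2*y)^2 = o^3 - 11*o^2*y + 32*o*y^2 - 28*y^3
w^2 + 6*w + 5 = (w + 1)*(w + 5)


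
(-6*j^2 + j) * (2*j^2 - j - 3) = -12*j^4 + 8*j^3 + 17*j^2 - 3*j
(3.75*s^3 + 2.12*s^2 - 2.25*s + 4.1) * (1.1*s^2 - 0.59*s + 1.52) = 4.125*s^5 + 0.1195*s^4 + 1.9742*s^3 + 9.0599*s^2 - 5.839*s + 6.232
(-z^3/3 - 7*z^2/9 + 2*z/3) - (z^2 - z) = -z^3/3 - 16*z^2/9 + 5*z/3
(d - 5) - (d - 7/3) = -8/3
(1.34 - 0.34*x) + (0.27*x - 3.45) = -0.07*x - 2.11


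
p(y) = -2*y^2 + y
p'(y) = 1 - 4*y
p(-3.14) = -22.86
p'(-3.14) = 13.56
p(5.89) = -63.49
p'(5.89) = -22.56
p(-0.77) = -1.96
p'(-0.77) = 4.08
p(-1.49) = -5.93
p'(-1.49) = 6.96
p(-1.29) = -4.62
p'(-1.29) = 6.16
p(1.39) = -2.47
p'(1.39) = -4.56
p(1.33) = -2.21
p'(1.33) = -4.32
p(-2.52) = -15.22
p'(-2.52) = 11.08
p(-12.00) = -300.00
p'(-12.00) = 49.00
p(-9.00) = -171.00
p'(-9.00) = 37.00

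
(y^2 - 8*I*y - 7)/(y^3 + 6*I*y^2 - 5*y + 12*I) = (y - 7*I)/(y^2 + 7*I*y - 12)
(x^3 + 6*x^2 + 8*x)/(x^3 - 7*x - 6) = x*(x + 4)/(x^2 - 2*x - 3)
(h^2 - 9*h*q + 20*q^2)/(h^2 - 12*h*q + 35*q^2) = (-h + 4*q)/(-h + 7*q)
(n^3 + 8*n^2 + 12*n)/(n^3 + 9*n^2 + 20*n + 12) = n/(n + 1)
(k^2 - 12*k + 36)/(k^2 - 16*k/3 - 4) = 3*(k - 6)/(3*k + 2)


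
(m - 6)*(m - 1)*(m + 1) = m^3 - 6*m^2 - m + 6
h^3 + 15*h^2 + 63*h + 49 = (h + 1)*(h + 7)^2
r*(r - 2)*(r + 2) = r^3 - 4*r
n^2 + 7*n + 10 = (n + 2)*(n + 5)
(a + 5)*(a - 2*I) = a^2 + 5*a - 2*I*a - 10*I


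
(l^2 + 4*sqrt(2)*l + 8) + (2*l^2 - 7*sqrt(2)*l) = 3*l^2 - 3*sqrt(2)*l + 8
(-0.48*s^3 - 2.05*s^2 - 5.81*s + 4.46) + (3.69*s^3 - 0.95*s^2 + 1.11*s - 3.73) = 3.21*s^3 - 3.0*s^2 - 4.7*s + 0.73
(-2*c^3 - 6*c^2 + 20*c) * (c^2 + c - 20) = -2*c^5 - 8*c^4 + 54*c^3 + 140*c^2 - 400*c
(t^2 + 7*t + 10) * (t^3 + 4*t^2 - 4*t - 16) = t^5 + 11*t^4 + 34*t^3 - 4*t^2 - 152*t - 160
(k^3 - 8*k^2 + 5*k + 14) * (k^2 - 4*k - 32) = k^5 - 12*k^4 + 5*k^3 + 250*k^2 - 216*k - 448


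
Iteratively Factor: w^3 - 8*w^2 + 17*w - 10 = (w - 5)*(w^2 - 3*w + 2) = (w - 5)*(w - 2)*(w - 1)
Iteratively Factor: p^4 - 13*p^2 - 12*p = (p)*(p^3 - 13*p - 12) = p*(p + 3)*(p^2 - 3*p - 4) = p*(p + 1)*(p + 3)*(p - 4)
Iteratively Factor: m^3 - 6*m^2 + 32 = (m - 4)*(m^2 - 2*m - 8) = (m - 4)^2*(m + 2)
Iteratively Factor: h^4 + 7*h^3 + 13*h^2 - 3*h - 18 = (h + 3)*(h^3 + 4*h^2 + h - 6) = (h + 3)^2*(h^2 + h - 2) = (h - 1)*(h + 3)^2*(h + 2)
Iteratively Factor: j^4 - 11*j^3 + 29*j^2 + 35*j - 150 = (j - 5)*(j^3 - 6*j^2 - j + 30) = (j - 5)^2*(j^2 - j - 6) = (j - 5)^2*(j - 3)*(j + 2)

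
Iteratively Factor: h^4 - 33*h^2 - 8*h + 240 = (h - 3)*(h^3 + 3*h^2 - 24*h - 80) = (h - 5)*(h - 3)*(h^2 + 8*h + 16) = (h - 5)*(h - 3)*(h + 4)*(h + 4)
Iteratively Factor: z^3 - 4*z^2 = (z)*(z^2 - 4*z) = z*(z - 4)*(z)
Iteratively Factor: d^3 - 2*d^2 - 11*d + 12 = (d - 4)*(d^2 + 2*d - 3) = (d - 4)*(d + 3)*(d - 1)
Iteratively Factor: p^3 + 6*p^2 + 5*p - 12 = (p + 4)*(p^2 + 2*p - 3) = (p + 3)*(p + 4)*(p - 1)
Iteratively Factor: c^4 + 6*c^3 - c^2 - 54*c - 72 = (c + 3)*(c^3 + 3*c^2 - 10*c - 24) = (c - 3)*(c + 3)*(c^2 + 6*c + 8) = (c - 3)*(c + 2)*(c + 3)*(c + 4)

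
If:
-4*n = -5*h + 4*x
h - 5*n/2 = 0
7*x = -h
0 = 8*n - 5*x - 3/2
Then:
No Solution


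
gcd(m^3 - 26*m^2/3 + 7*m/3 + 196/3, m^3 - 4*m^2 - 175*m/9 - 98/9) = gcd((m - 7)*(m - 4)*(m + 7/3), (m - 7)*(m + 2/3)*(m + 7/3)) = m^2 - 14*m/3 - 49/3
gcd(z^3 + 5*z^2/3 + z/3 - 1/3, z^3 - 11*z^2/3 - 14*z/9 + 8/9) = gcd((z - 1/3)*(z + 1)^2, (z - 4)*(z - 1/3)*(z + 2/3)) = z - 1/3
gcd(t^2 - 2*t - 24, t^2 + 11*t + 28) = t + 4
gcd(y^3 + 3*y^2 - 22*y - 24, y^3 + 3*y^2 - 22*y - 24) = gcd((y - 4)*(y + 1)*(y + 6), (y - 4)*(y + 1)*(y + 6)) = y^3 + 3*y^2 - 22*y - 24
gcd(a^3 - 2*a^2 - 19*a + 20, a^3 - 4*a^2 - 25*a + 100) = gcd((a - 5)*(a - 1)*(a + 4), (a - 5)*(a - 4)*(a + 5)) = a - 5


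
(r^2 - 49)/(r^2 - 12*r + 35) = (r + 7)/(r - 5)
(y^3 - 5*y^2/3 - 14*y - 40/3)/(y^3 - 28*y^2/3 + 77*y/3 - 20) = (3*y^2 + 10*y + 8)/(3*y^2 - 13*y + 12)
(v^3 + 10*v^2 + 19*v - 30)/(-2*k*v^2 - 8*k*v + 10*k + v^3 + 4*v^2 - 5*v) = (v + 6)/(-2*k + v)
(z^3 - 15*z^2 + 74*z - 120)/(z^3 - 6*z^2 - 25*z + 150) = (z - 4)/(z + 5)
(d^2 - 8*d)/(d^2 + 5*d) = (d - 8)/(d + 5)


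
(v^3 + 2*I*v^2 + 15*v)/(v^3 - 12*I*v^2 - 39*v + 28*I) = v*(v^2 + 2*I*v + 15)/(v^3 - 12*I*v^2 - 39*v + 28*I)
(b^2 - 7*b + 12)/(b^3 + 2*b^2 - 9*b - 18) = (b - 4)/(b^2 + 5*b + 6)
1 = 1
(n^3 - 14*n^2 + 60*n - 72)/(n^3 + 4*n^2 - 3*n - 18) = (n^2 - 12*n + 36)/(n^2 + 6*n + 9)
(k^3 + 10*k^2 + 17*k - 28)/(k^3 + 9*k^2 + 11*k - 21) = (k + 4)/(k + 3)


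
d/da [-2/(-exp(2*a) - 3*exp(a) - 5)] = (-4*exp(a) - 6)*exp(a)/(exp(2*a) + 3*exp(a) + 5)^2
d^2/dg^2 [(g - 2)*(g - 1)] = 2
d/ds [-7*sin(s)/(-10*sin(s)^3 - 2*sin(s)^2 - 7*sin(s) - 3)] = 7*(-20*sin(s)^3 - 2*sin(s)^2 + 3)*cos(s)/(10*sin(s)^3 + 2*sin(s)^2 + 7*sin(s) + 3)^2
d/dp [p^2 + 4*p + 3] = 2*p + 4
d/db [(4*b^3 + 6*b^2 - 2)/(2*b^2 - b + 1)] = 2*(4*b^4 - 4*b^3 + 3*b^2 + 10*b - 1)/(4*b^4 - 4*b^3 + 5*b^2 - 2*b + 1)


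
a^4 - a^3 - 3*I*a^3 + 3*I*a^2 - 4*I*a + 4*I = (a - 2*I)^2*(-I*a + 1)*(I*a - I)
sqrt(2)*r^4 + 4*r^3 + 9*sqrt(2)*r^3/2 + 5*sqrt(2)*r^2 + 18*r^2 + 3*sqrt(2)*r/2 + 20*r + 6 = (r + 1/2)*(r + 3)*(r + 2*sqrt(2))*(sqrt(2)*r + sqrt(2))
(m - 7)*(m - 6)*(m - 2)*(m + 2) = m^4 - 13*m^3 + 38*m^2 + 52*m - 168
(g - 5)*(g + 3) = g^2 - 2*g - 15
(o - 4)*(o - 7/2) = o^2 - 15*o/2 + 14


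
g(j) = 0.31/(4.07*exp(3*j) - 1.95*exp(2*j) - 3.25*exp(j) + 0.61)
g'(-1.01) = 0.85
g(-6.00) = 0.52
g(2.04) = 0.00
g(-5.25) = 0.52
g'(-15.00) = 0.00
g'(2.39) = -0.00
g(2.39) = 0.00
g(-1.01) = -0.49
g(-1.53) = -2.16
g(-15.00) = 0.51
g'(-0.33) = -0.04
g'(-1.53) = 11.43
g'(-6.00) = 0.01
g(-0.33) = -0.25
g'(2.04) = -0.00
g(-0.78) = -0.35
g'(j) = 0.31*(-12.21*exp(3*j) + 3.9*exp(2*j) + 3.25*exp(j))/(4.07*exp(3*j) - 1.95*exp(2*j) - 3.25*exp(j) + 0.61)^2 = (-3.7851*exp(2*j) + 1.209*exp(j) + 1.0075)*exp(j)/(4.07*exp(3*j) - 1.95*exp(2*j) - 3.25*exp(j) + 0.61)^2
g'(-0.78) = 0.44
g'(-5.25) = 0.02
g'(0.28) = -0.98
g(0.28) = 0.13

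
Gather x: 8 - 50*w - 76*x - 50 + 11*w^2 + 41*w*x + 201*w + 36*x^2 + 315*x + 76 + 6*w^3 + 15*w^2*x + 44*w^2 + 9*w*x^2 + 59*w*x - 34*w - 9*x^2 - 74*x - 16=6*w^3 + 55*w^2 + 117*w + x^2*(9*w + 27) + x*(15*w^2 + 100*w + 165) + 18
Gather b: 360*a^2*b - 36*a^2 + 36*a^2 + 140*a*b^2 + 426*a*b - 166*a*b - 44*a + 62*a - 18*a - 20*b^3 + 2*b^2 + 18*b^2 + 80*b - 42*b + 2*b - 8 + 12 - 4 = -20*b^3 + b^2*(140*a + 20) + b*(360*a^2 + 260*a + 40)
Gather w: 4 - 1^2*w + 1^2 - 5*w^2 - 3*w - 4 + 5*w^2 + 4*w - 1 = 0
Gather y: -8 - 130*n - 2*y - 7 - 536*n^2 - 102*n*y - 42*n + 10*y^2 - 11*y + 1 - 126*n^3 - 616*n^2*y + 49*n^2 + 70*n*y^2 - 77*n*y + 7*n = -126*n^3 - 487*n^2 - 165*n + y^2*(70*n + 10) + y*(-616*n^2 - 179*n - 13) - 14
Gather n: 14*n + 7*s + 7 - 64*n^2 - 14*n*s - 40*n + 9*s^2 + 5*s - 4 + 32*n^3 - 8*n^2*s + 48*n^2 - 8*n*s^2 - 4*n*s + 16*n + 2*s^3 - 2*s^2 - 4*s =32*n^3 + n^2*(-8*s - 16) + n*(-8*s^2 - 18*s - 10) + 2*s^3 + 7*s^2 + 8*s + 3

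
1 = 1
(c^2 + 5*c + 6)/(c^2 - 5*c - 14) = (c + 3)/(c - 7)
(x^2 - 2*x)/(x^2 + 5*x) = (x - 2)/(x + 5)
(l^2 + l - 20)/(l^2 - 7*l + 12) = (l + 5)/(l - 3)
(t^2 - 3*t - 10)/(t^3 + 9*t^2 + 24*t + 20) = (t - 5)/(t^2 + 7*t + 10)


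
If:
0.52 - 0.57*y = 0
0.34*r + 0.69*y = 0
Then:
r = -1.85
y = 0.91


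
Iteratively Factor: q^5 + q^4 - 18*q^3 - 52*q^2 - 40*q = (q)*(q^4 + q^3 - 18*q^2 - 52*q - 40) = q*(q + 2)*(q^3 - q^2 - 16*q - 20) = q*(q + 2)^2*(q^2 - 3*q - 10) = q*(q - 5)*(q + 2)^2*(q + 2)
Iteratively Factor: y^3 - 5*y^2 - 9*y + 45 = (y - 3)*(y^2 - 2*y - 15) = (y - 5)*(y - 3)*(y + 3)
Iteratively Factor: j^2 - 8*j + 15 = (j - 3)*(j - 5)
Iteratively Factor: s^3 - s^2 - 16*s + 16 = (s - 1)*(s^2 - 16) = (s - 4)*(s - 1)*(s + 4)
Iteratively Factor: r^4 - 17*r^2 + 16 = (r + 4)*(r^3 - 4*r^2 - r + 4) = (r - 4)*(r + 4)*(r^2 - 1) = (r - 4)*(r - 1)*(r + 4)*(r + 1)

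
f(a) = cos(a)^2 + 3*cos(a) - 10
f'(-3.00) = 0.14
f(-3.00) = -11.99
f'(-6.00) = -1.37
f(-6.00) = -6.20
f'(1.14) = -3.48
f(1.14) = -8.57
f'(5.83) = 2.10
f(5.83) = -6.49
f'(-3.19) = -0.05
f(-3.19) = -12.00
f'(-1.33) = 3.38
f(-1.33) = -9.23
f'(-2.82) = 0.35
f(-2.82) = -11.95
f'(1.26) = -3.44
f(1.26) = -8.99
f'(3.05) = -0.09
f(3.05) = -12.00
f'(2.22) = -1.43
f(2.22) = -11.45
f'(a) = -2*sin(a)*cos(a) - 3*sin(a)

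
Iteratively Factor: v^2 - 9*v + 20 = (v - 4)*(v - 5)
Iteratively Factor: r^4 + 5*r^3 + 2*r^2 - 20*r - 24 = (r - 2)*(r^3 + 7*r^2 + 16*r + 12) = (r - 2)*(r + 2)*(r^2 + 5*r + 6) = (r - 2)*(r + 2)^2*(r + 3)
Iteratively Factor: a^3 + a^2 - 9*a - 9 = (a + 3)*(a^2 - 2*a - 3) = (a - 3)*(a + 3)*(a + 1)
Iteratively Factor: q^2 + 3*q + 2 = (q + 1)*(q + 2)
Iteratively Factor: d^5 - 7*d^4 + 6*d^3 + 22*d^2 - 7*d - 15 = (d - 5)*(d^4 - 2*d^3 - 4*d^2 + 2*d + 3) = (d - 5)*(d + 1)*(d^3 - 3*d^2 - d + 3) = (d - 5)*(d + 1)^2*(d^2 - 4*d + 3) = (d - 5)*(d - 3)*(d + 1)^2*(d - 1)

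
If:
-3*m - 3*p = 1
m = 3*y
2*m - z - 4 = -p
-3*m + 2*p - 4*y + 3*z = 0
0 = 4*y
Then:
No Solution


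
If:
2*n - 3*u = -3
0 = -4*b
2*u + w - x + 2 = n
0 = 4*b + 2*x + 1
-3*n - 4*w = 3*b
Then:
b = 0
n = 54/5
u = 41/5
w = -81/10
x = -1/2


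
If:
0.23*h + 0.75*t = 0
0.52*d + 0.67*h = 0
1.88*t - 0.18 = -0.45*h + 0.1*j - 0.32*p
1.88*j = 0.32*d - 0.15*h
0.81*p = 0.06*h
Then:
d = 3.18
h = -2.47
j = 0.74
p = -0.18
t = 0.76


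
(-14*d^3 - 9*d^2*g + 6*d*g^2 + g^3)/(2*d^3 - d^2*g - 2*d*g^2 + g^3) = (-7*d - g)/(d - g)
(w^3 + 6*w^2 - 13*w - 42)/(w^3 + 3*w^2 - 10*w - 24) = (w + 7)/(w + 4)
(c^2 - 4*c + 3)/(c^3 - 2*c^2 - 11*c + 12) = (c - 3)/(c^2 - c - 12)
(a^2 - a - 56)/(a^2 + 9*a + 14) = (a - 8)/(a + 2)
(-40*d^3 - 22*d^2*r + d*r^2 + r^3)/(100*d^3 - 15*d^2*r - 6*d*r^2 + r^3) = (2*d + r)/(-5*d + r)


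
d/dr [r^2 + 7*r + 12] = 2*r + 7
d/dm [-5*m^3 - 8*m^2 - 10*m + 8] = -15*m^2 - 16*m - 10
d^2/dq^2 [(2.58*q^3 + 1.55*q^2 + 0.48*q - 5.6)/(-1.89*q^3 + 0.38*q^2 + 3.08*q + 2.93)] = (-2.8421709430404e-14*q^7 - 14.779422*q^6 - 100.399824*q^5 + 16.529184*q^4 - 229.822226*q^3 - 351.980724*q^2 + 95.7045*q + 75.827834)/(6.751269*q^9 - 4.072194*q^8 - 32.187456*q^7 - 18.181295*q^6 + 65.079588*q^5 + 90.252924*q^4 - 1.117361*q^3 - 93.172242*q^2 - 79.324476*q - 25.153757)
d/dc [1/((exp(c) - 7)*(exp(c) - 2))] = (9 - 2*exp(c))*exp(c)/(exp(4*c) - 18*exp(3*c) + 109*exp(2*c) - 252*exp(c) + 196)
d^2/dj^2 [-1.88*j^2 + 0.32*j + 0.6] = -3.76000000000000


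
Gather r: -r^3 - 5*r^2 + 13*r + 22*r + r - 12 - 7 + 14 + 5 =-r^3 - 5*r^2 + 36*r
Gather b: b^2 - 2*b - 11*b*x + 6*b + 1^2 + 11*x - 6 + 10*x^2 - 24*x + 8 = b^2 + b*(4 - 11*x) + 10*x^2 - 13*x + 3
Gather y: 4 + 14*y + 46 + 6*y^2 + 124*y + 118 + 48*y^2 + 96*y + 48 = 54*y^2 + 234*y + 216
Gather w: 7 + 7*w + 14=7*w + 21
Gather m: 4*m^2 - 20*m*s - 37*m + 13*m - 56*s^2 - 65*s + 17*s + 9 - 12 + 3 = 4*m^2 + m*(-20*s - 24) - 56*s^2 - 48*s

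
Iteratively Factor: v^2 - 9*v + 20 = (v - 5)*(v - 4)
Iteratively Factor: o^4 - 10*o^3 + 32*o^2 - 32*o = (o)*(o^3 - 10*o^2 + 32*o - 32) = o*(o - 4)*(o^2 - 6*o + 8) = o*(o - 4)*(o - 2)*(o - 4)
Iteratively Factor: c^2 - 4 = (c + 2)*(c - 2)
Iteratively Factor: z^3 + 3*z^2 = (z)*(z^2 + 3*z) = z^2*(z + 3)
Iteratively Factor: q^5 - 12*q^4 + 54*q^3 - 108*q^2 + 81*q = (q)*(q^4 - 12*q^3 + 54*q^2 - 108*q + 81) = q*(q - 3)*(q^3 - 9*q^2 + 27*q - 27) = q*(q - 3)^2*(q^2 - 6*q + 9) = q*(q - 3)^3*(q - 3)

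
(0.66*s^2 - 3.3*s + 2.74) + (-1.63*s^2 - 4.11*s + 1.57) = -0.97*s^2 - 7.41*s + 4.31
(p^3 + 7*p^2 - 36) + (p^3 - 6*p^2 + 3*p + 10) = 2*p^3 + p^2 + 3*p - 26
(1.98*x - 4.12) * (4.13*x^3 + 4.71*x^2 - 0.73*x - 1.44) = 8.1774*x^4 - 7.6898*x^3 - 20.8506*x^2 + 0.1564*x + 5.9328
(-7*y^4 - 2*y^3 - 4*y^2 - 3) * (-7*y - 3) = 49*y^5 + 35*y^4 + 34*y^3 + 12*y^2 + 21*y + 9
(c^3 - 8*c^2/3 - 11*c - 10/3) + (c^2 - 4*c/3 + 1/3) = c^3 - 5*c^2/3 - 37*c/3 - 3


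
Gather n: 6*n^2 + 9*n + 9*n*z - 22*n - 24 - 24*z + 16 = 6*n^2 + n*(9*z - 13) - 24*z - 8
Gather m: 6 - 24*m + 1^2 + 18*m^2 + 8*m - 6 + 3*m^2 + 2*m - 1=21*m^2 - 14*m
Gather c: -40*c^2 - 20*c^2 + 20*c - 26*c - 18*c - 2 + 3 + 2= -60*c^2 - 24*c + 3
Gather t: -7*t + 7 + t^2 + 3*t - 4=t^2 - 4*t + 3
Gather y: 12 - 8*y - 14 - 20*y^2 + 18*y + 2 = -20*y^2 + 10*y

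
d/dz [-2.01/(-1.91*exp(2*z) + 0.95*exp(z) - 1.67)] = (1.9095 - 7.6782*exp(z))*exp(z)/(1.91*exp(2*z) - 0.95*exp(z) + 1.67)^2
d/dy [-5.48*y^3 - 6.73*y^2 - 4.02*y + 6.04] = -16.44*y^2 - 13.46*y - 4.02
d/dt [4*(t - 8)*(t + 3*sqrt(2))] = 8*t - 32 + 12*sqrt(2)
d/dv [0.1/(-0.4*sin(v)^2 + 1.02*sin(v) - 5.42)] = (0.08*sin(v) - 0.102)*cos(v)/(0.4*sin(v)^2 - 1.02*sin(v) + 5.42)^2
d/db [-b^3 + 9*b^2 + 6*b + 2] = -3*b^2 + 18*b + 6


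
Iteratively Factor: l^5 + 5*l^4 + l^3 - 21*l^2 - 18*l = (l + 1)*(l^4 + 4*l^3 - 3*l^2 - 18*l) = (l + 1)*(l + 3)*(l^3 + l^2 - 6*l) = (l + 1)*(l + 3)^2*(l^2 - 2*l) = (l - 2)*(l + 1)*(l + 3)^2*(l)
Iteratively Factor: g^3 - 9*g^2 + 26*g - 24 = (g - 3)*(g^2 - 6*g + 8) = (g - 4)*(g - 3)*(g - 2)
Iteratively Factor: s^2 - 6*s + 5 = (s - 1)*(s - 5)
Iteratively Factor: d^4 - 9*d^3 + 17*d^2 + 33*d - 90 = (d - 3)*(d^3 - 6*d^2 - d + 30) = (d - 3)^2*(d^2 - 3*d - 10) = (d - 3)^2*(d + 2)*(d - 5)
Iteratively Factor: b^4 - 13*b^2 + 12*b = (b)*(b^3 - 13*b + 12) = b*(b - 1)*(b^2 + b - 12) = b*(b - 1)*(b + 4)*(b - 3)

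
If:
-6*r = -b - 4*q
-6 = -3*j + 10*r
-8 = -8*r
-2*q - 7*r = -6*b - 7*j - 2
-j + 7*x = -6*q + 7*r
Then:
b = -176/39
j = 16/3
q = 205/78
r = 1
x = -134/273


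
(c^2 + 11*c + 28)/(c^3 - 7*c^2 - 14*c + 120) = (c + 7)/(c^2 - 11*c + 30)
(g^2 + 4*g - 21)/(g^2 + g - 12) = (g + 7)/(g + 4)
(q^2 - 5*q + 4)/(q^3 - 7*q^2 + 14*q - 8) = 1/(q - 2)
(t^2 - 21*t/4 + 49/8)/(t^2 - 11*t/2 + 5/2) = (8*t^2 - 42*t + 49)/(4*(2*t^2 - 11*t + 5))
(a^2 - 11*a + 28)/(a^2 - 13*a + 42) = (a - 4)/(a - 6)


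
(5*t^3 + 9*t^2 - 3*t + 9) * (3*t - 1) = 15*t^4 + 22*t^3 - 18*t^2 + 30*t - 9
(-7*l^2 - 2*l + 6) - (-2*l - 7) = 13 - 7*l^2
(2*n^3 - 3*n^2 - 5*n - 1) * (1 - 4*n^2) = -8*n^5 + 12*n^4 + 22*n^3 + n^2 - 5*n - 1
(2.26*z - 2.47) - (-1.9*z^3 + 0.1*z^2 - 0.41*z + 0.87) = 1.9*z^3 - 0.1*z^2 + 2.67*z - 3.34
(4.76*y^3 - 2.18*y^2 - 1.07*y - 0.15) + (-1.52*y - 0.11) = 4.76*y^3 - 2.18*y^2 - 2.59*y - 0.26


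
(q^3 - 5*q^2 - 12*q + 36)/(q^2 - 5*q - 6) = (q^2 + q - 6)/(q + 1)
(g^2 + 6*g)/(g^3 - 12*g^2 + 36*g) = (g + 6)/(g^2 - 12*g + 36)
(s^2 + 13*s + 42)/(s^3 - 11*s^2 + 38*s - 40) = (s^2 + 13*s + 42)/(s^3 - 11*s^2 + 38*s - 40)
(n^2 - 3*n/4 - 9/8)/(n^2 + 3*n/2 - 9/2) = (n + 3/4)/(n + 3)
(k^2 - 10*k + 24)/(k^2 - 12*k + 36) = (k - 4)/(k - 6)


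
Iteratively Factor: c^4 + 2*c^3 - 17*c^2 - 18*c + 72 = (c - 2)*(c^3 + 4*c^2 - 9*c - 36) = (c - 3)*(c - 2)*(c^2 + 7*c + 12) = (c - 3)*(c - 2)*(c + 3)*(c + 4)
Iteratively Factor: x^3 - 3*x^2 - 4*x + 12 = (x - 3)*(x^2 - 4) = (x - 3)*(x - 2)*(x + 2)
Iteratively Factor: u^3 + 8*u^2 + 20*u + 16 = (u + 2)*(u^2 + 6*u + 8) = (u + 2)*(u + 4)*(u + 2)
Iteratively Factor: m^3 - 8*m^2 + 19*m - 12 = (m - 3)*(m^2 - 5*m + 4) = (m - 4)*(m - 3)*(m - 1)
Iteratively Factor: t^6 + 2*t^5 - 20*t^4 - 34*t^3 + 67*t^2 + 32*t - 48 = (t + 3)*(t^5 - t^4 - 17*t^3 + 17*t^2 + 16*t - 16) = (t - 1)*(t + 3)*(t^4 - 17*t^2 + 16) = (t - 1)*(t + 3)*(t + 4)*(t^3 - 4*t^2 - t + 4) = (t - 1)*(t + 1)*(t + 3)*(t + 4)*(t^2 - 5*t + 4) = (t - 4)*(t - 1)*(t + 1)*(t + 3)*(t + 4)*(t - 1)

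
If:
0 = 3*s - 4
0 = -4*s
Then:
No Solution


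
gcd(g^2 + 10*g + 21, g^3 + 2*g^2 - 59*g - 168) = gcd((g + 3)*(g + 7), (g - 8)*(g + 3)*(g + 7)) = g^2 + 10*g + 21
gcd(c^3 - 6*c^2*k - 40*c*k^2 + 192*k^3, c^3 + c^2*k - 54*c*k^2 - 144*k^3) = c^2 - 2*c*k - 48*k^2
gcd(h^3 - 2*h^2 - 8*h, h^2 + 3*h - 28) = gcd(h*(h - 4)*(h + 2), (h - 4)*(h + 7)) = h - 4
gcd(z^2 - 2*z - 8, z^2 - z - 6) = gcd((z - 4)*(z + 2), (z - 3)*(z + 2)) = z + 2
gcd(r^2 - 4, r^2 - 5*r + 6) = r - 2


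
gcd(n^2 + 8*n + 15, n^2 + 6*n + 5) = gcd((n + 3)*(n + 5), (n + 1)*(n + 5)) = n + 5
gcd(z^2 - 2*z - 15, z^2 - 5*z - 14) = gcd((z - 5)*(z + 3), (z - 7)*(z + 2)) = 1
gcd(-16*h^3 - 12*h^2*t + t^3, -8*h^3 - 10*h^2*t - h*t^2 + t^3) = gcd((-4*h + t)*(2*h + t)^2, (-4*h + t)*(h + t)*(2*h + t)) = -8*h^2 - 2*h*t + t^2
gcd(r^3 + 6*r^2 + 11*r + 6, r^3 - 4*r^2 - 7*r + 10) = r + 2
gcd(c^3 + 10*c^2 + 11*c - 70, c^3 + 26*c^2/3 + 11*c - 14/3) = c + 7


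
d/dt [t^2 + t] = 2*t + 1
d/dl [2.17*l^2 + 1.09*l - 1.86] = 4.34*l + 1.09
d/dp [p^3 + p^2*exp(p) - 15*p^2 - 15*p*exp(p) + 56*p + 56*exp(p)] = p^2*exp(p) + 3*p^2 - 13*p*exp(p) - 30*p + 41*exp(p) + 56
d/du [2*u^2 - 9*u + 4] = 4*u - 9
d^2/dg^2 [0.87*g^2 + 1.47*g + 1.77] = 1.74000000000000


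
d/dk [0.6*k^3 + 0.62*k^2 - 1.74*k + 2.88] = 1.8*k^2 + 1.24*k - 1.74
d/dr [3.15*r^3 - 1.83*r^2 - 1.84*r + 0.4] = 9.45*r^2 - 3.66*r - 1.84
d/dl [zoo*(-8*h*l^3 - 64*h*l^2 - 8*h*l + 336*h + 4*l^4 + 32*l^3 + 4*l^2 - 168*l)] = zoo*(h*l^2 + h*l + h + l^3 + l^2 + l + 1)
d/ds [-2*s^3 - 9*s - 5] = -6*s^2 - 9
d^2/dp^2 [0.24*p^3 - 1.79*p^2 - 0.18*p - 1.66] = 1.44*p - 3.58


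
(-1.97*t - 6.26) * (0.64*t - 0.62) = -1.2608*t^2 - 2.785*t + 3.8812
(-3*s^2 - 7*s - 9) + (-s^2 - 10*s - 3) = -4*s^2 - 17*s - 12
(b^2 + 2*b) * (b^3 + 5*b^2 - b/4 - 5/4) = b^5 + 7*b^4 + 39*b^3/4 - 7*b^2/4 - 5*b/2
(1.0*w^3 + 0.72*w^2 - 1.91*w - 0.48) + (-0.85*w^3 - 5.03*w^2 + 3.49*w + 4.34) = 0.15*w^3 - 4.31*w^2 + 1.58*w + 3.86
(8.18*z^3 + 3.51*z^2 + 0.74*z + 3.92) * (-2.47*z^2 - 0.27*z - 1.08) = -20.2046*z^5 - 10.8783*z^4 - 11.6099*z^3 - 13.673*z^2 - 1.8576*z - 4.2336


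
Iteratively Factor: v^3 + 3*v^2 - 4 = (v - 1)*(v^2 + 4*v + 4) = (v - 1)*(v + 2)*(v + 2)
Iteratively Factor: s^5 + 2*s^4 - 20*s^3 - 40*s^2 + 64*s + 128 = (s - 2)*(s^4 + 4*s^3 - 12*s^2 - 64*s - 64) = (s - 2)*(s + 2)*(s^3 + 2*s^2 - 16*s - 32) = (s - 2)*(s + 2)*(s + 4)*(s^2 - 2*s - 8) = (s - 4)*(s - 2)*(s + 2)*(s + 4)*(s + 2)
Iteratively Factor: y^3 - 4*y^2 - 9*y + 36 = (y - 4)*(y^2 - 9) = (y - 4)*(y + 3)*(y - 3)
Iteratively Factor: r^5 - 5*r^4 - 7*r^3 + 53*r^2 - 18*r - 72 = (r - 4)*(r^4 - r^3 - 11*r^2 + 9*r + 18) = (r - 4)*(r + 1)*(r^3 - 2*r^2 - 9*r + 18) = (r - 4)*(r - 3)*(r + 1)*(r^2 + r - 6) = (r - 4)*(r - 3)*(r - 2)*(r + 1)*(r + 3)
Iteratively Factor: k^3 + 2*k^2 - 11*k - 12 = (k + 4)*(k^2 - 2*k - 3) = (k + 1)*(k + 4)*(k - 3)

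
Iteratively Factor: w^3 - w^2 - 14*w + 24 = (w - 2)*(w^2 + w - 12) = (w - 3)*(w - 2)*(w + 4)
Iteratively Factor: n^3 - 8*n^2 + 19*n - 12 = (n - 3)*(n^2 - 5*n + 4) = (n - 4)*(n - 3)*(n - 1)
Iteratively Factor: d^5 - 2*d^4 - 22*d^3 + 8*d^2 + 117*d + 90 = (d - 5)*(d^4 + 3*d^3 - 7*d^2 - 27*d - 18) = (d - 5)*(d + 1)*(d^3 + 2*d^2 - 9*d - 18) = (d - 5)*(d + 1)*(d + 3)*(d^2 - d - 6) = (d - 5)*(d - 3)*(d + 1)*(d + 3)*(d + 2)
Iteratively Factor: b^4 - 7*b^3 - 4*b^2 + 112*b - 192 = (b - 4)*(b^3 - 3*b^2 - 16*b + 48) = (b - 4)*(b + 4)*(b^2 - 7*b + 12) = (b - 4)^2*(b + 4)*(b - 3)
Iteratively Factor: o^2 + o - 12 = (o + 4)*(o - 3)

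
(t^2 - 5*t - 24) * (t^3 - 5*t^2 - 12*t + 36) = t^5 - 10*t^4 - 11*t^3 + 216*t^2 + 108*t - 864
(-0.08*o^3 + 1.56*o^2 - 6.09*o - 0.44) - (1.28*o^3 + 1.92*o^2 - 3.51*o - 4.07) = -1.36*o^3 - 0.36*o^2 - 2.58*o + 3.63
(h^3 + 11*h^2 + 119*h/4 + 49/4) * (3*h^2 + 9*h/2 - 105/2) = 3*h^5 + 75*h^4/2 + 345*h^3/4 - 3255*h^2/8 - 6027*h/4 - 5145/8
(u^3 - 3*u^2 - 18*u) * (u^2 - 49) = u^5 - 3*u^4 - 67*u^3 + 147*u^2 + 882*u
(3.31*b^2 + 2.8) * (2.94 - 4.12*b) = -13.6372*b^3 + 9.7314*b^2 - 11.536*b + 8.232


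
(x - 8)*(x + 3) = x^2 - 5*x - 24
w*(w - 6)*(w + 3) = w^3 - 3*w^2 - 18*w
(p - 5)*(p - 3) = p^2 - 8*p + 15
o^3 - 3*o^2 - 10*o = o*(o - 5)*(o + 2)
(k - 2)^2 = k^2 - 4*k + 4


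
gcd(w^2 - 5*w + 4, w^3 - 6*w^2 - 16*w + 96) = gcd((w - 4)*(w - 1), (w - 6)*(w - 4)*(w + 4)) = w - 4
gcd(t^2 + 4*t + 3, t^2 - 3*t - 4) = t + 1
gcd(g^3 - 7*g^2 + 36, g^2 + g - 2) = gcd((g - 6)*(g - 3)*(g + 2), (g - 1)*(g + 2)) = g + 2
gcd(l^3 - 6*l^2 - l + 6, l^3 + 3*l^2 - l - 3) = l^2 - 1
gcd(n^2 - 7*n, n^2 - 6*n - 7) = n - 7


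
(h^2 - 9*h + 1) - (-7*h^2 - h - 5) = 8*h^2 - 8*h + 6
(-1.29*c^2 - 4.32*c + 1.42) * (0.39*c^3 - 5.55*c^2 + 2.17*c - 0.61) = -0.5031*c^5 + 5.4747*c^4 + 21.7305*c^3 - 16.4685*c^2 + 5.7166*c - 0.8662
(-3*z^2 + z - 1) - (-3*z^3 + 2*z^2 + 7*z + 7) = 3*z^3 - 5*z^2 - 6*z - 8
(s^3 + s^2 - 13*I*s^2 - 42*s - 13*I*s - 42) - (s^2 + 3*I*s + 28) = s^3 - 13*I*s^2 - 42*s - 16*I*s - 70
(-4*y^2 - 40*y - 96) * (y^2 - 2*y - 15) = -4*y^4 - 32*y^3 + 44*y^2 + 792*y + 1440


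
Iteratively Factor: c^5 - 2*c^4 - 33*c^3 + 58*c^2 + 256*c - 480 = (c - 5)*(c^4 + 3*c^3 - 18*c^2 - 32*c + 96) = (c - 5)*(c + 4)*(c^3 - c^2 - 14*c + 24) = (c - 5)*(c + 4)^2*(c^2 - 5*c + 6) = (c - 5)*(c - 2)*(c + 4)^2*(c - 3)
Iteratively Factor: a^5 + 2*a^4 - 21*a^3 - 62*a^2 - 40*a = (a + 1)*(a^4 + a^3 - 22*a^2 - 40*a) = (a + 1)*(a + 4)*(a^3 - 3*a^2 - 10*a) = (a - 5)*(a + 1)*(a + 4)*(a^2 + 2*a) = a*(a - 5)*(a + 1)*(a + 4)*(a + 2)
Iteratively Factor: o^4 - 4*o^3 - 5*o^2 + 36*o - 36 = (o + 3)*(o^3 - 7*o^2 + 16*o - 12) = (o - 3)*(o + 3)*(o^2 - 4*o + 4) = (o - 3)*(o - 2)*(o + 3)*(o - 2)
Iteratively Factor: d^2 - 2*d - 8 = (d - 4)*(d + 2)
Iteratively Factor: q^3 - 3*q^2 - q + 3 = (q - 3)*(q^2 - 1) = (q - 3)*(q + 1)*(q - 1)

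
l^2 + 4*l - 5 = (l - 1)*(l + 5)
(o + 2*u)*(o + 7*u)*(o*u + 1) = o^3*u + 9*o^2*u^2 + o^2 + 14*o*u^3 + 9*o*u + 14*u^2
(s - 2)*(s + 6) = s^2 + 4*s - 12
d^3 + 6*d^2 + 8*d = d*(d + 2)*(d + 4)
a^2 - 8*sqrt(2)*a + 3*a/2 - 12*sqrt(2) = (a + 3/2)*(a - 8*sqrt(2))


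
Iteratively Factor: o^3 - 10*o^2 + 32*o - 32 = (o - 4)*(o^2 - 6*o + 8) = (o - 4)*(o - 2)*(o - 4)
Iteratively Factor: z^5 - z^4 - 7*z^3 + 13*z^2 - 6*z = (z - 2)*(z^4 + z^3 - 5*z^2 + 3*z) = z*(z - 2)*(z^3 + z^2 - 5*z + 3) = z*(z - 2)*(z - 1)*(z^2 + 2*z - 3) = z*(z - 2)*(z - 1)*(z + 3)*(z - 1)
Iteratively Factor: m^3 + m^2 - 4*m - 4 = (m + 2)*(m^2 - m - 2) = (m + 1)*(m + 2)*(m - 2)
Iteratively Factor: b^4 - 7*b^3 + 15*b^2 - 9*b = (b)*(b^3 - 7*b^2 + 15*b - 9) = b*(b - 3)*(b^2 - 4*b + 3) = b*(b - 3)*(b - 1)*(b - 3)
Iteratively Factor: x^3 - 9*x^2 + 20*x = (x - 5)*(x^2 - 4*x) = x*(x - 5)*(x - 4)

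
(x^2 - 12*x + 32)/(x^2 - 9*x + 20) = (x - 8)/(x - 5)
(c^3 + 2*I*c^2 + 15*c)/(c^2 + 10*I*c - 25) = c*(c - 3*I)/(c + 5*I)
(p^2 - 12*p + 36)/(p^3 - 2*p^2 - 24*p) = (p - 6)/(p*(p + 4))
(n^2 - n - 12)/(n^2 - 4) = (n^2 - n - 12)/(n^2 - 4)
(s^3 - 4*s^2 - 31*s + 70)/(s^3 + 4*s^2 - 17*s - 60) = (s^2 - 9*s + 14)/(s^2 - s - 12)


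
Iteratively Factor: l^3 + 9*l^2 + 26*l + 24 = (l + 2)*(l^2 + 7*l + 12) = (l + 2)*(l + 4)*(l + 3)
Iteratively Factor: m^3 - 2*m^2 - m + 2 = (m - 2)*(m^2 - 1) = (m - 2)*(m + 1)*(m - 1)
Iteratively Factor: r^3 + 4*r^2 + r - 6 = (r - 1)*(r^2 + 5*r + 6) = (r - 1)*(r + 3)*(r + 2)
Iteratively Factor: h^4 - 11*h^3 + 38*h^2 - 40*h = (h)*(h^3 - 11*h^2 + 38*h - 40) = h*(h - 4)*(h^2 - 7*h + 10) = h*(h - 4)*(h - 2)*(h - 5)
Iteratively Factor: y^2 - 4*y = (y)*(y - 4)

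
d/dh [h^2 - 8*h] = 2*h - 8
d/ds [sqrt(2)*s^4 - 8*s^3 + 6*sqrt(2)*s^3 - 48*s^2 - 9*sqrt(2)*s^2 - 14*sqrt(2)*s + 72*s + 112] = 4*sqrt(2)*s^3 - 24*s^2 + 18*sqrt(2)*s^2 - 96*s - 18*sqrt(2)*s - 14*sqrt(2) + 72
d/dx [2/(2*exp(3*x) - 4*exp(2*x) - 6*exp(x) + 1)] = (-12*exp(2*x) + 16*exp(x) + 12)*exp(x)/(2*exp(3*x) - 4*exp(2*x) - 6*exp(x) + 1)^2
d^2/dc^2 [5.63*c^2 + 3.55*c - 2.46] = 11.2600000000000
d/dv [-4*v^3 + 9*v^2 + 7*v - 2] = -12*v^2 + 18*v + 7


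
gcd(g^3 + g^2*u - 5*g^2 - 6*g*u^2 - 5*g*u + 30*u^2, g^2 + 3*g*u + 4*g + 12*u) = g + 3*u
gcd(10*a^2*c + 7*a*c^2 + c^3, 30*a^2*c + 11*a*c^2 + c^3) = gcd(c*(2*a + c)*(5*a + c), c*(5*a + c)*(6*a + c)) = 5*a*c + c^2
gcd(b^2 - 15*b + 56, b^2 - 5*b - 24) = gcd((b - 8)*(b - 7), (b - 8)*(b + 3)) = b - 8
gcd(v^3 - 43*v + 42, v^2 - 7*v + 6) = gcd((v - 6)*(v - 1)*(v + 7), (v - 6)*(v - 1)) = v^2 - 7*v + 6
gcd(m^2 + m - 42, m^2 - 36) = m - 6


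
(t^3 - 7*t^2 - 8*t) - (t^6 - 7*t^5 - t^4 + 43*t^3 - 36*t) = -t^6 + 7*t^5 + t^4 - 42*t^3 - 7*t^2 + 28*t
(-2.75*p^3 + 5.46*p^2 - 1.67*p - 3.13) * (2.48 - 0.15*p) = 0.4125*p^4 - 7.639*p^3 + 13.7913*p^2 - 3.6721*p - 7.7624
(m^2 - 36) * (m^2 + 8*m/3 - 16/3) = m^4 + 8*m^3/3 - 124*m^2/3 - 96*m + 192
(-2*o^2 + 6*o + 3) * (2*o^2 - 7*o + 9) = -4*o^4 + 26*o^3 - 54*o^2 + 33*o + 27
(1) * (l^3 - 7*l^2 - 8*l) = l^3 - 7*l^2 - 8*l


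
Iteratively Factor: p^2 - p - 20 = (p - 5)*(p + 4)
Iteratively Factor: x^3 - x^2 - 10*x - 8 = (x + 1)*(x^2 - 2*x - 8) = (x - 4)*(x + 1)*(x + 2)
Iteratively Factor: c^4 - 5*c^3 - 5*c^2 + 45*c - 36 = (c - 3)*(c^3 - 2*c^2 - 11*c + 12) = (c - 3)*(c - 1)*(c^2 - c - 12) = (c - 3)*(c - 1)*(c + 3)*(c - 4)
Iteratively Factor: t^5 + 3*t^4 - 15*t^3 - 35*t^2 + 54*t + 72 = (t + 1)*(t^4 + 2*t^3 - 17*t^2 - 18*t + 72) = (t - 2)*(t + 1)*(t^3 + 4*t^2 - 9*t - 36) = (t - 2)*(t + 1)*(t + 3)*(t^2 + t - 12) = (t - 2)*(t + 1)*(t + 3)*(t + 4)*(t - 3)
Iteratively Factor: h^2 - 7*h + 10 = (h - 5)*(h - 2)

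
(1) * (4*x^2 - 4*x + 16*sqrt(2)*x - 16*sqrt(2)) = 4*x^2 - 4*x + 16*sqrt(2)*x - 16*sqrt(2)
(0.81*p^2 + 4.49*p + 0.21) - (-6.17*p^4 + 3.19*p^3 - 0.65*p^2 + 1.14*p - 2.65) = 6.17*p^4 - 3.19*p^3 + 1.46*p^2 + 3.35*p + 2.86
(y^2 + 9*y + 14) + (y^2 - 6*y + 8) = 2*y^2 + 3*y + 22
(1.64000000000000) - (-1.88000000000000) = 3.52000000000000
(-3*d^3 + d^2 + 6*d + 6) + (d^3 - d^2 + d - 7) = -2*d^3 + 7*d - 1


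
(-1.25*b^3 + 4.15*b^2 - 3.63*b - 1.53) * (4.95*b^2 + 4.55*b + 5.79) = -6.1875*b^5 + 14.855*b^4 - 6.3235*b^3 - 0.0614999999999997*b^2 - 27.9792*b - 8.8587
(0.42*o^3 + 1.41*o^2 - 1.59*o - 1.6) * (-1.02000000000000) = -0.4284*o^3 - 1.4382*o^2 + 1.6218*o + 1.632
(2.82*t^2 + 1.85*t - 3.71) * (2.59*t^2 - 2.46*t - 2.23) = 7.3038*t^4 - 2.1457*t^3 - 20.4485*t^2 + 5.0011*t + 8.2733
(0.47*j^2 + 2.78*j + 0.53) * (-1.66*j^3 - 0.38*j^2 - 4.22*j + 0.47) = -0.7802*j^5 - 4.7934*j^4 - 3.9196*j^3 - 11.7121*j^2 - 0.93*j + 0.2491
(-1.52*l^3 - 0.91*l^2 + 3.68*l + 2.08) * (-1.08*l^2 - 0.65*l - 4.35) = 1.6416*l^5 + 1.9708*l^4 + 3.2291*l^3 - 0.679900000000001*l^2 - 17.36*l - 9.048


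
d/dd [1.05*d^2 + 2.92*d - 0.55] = 2.1*d + 2.92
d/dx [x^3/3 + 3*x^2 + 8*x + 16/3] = x^2 + 6*x + 8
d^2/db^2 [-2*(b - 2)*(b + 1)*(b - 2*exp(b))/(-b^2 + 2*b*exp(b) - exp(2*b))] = 4*(-2*b^3*exp(2*b) - b^2*exp(3*b) + 4*b^2*exp(2*b) + 5*b*exp(3*b) - b*exp(2*b) - 2*b - 2*exp(3*b) - 9*exp(2*b) + 8*exp(b))/(b^4 - 4*b^3*exp(b) + 6*b^2*exp(2*b) - 4*b*exp(3*b) + exp(4*b))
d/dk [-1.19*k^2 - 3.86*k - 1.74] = -2.38*k - 3.86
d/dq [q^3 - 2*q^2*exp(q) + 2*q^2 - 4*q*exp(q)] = -2*q^2*exp(q) + 3*q^2 - 8*q*exp(q) + 4*q - 4*exp(q)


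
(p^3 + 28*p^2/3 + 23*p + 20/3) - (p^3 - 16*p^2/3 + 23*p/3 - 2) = 44*p^2/3 + 46*p/3 + 26/3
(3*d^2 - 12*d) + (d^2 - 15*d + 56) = 4*d^2 - 27*d + 56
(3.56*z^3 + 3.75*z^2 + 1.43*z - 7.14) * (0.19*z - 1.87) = 0.6764*z^4 - 5.9447*z^3 - 6.7408*z^2 - 4.0307*z + 13.3518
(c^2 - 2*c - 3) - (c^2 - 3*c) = c - 3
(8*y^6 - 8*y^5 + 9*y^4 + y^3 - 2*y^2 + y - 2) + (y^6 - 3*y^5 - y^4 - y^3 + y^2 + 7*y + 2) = 9*y^6 - 11*y^5 + 8*y^4 - y^2 + 8*y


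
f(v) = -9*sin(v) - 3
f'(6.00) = -8.64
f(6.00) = -0.49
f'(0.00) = -9.00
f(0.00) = -3.00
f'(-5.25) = -4.61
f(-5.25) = -10.73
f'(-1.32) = -2.23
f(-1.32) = 5.72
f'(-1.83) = 2.31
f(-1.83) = 5.70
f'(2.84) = 8.59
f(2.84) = -5.67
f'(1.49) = -0.73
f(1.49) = -11.97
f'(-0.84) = -6.01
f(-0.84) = 3.70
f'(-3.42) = 8.65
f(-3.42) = -5.47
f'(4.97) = -2.29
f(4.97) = 5.70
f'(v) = -9*cos(v)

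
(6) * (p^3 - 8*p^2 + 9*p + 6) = 6*p^3 - 48*p^2 + 54*p + 36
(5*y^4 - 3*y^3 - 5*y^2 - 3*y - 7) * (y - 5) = 5*y^5 - 28*y^4 + 10*y^3 + 22*y^2 + 8*y + 35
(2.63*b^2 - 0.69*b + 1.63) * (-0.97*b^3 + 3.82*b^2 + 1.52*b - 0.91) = -2.5511*b^5 + 10.7159*b^4 - 0.2193*b^3 + 2.7845*b^2 + 3.1055*b - 1.4833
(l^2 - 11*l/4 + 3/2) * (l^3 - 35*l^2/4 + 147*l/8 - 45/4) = l^5 - 23*l^4/2 + 703*l^3/16 - 2397*l^2/32 + 117*l/2 - 135/8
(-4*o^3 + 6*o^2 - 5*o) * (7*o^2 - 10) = -28*o^5 + 42*o^4 + 5*o^3 - 60*o^2 + 50*o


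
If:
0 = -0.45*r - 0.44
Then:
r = -0.98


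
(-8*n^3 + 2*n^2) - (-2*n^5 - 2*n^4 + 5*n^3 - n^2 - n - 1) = 2*n^5 + 2*n^4 - 13*n^3 + 3*n^2 + n + 1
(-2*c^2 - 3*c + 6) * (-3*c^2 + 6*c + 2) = 6*c^4 - 3*c^3 - 40*c^2 + 30*c + 12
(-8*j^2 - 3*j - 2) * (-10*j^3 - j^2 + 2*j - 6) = 80*j^5 + 38*j^4 + 7*j^3 + 44*j^2 + 14*j + 12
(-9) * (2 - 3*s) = 27*s - 18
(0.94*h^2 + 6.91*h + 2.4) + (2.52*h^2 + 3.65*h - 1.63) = 3.46*h^2 + 10.56*h + 0.77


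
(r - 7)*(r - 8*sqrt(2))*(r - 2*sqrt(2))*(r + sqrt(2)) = r^4 - 9*sqrt(2)*r^3 - 7*r^3 + 12*r^2 + 63*sqrt(2)*r^2 - 84*r + 32*sqrt(2)*r - 224*sqrt(2)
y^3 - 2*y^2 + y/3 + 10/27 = (y - 5/3)*(y - 2/3)*(y + 1/3)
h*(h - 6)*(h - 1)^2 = h^4 - 8*h^3 + 13*h^2 - 6*h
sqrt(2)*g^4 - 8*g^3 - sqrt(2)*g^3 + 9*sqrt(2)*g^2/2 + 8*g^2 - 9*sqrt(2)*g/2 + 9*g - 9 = (g - 1)*(g - 3*sqrt(2))*(g - 3*sqrt(2)/2)*(sqrt(2)*g + 1)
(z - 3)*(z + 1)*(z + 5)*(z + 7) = z^4 + 10*z^3 + 8*z^2 - 106*z - 105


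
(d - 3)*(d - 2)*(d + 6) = d^3 + d^2 - 24*d + 36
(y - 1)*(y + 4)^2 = y^3 + 7*y^2 + 8*y - 16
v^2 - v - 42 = (v - 7)*(v + 6)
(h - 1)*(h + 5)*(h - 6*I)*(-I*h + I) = -I*h^4 - 6*h^3 - 3*I*h^3 - 18*h^2 + 9*I*h^2 + 54*h - 5*I*h - 30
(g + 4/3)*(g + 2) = g^2 + 10*g/3 + 8/3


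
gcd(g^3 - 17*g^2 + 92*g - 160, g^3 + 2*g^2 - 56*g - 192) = g - 8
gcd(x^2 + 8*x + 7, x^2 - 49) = x + 7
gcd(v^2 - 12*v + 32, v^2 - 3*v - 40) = v - 8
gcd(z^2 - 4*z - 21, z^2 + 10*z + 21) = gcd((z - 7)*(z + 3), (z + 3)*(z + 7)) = z + 3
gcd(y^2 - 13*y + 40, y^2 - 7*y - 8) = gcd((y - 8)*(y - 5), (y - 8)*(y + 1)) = y - 8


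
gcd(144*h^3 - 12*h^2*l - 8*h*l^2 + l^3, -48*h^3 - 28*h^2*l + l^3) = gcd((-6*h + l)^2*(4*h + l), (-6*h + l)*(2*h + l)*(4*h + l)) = 24*h^2 + 2*h*l - l^2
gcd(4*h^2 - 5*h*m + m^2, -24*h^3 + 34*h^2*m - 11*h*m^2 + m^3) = 4*h^2 - 5*h*m + m^2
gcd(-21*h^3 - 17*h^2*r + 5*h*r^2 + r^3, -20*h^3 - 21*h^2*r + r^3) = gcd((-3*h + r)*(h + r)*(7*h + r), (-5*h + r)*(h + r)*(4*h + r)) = h + r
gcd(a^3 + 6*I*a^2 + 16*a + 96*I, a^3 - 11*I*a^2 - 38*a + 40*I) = a - 4*I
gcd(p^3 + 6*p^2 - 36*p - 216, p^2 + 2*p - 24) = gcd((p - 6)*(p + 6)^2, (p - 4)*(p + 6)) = p + 6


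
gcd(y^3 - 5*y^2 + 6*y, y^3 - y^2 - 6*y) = y^2 - 3*y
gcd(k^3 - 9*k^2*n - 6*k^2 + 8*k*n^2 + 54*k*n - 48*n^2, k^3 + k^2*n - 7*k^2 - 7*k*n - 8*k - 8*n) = 1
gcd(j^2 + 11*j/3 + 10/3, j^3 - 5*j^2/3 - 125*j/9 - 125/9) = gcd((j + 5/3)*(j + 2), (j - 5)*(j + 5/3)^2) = j + 5/3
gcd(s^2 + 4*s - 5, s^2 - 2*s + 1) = s - 1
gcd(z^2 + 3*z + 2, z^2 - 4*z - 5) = z + 1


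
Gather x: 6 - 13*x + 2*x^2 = 2*x^2 - 13*x + 6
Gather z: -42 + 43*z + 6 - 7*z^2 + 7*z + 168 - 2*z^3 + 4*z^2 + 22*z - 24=-2*z^3 - 3*z^2 + 72*z + 108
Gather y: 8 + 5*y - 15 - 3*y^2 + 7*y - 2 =-3*y^2 + 12*y - 9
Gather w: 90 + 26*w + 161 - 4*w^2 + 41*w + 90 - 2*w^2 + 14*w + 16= -6*w^2 + 81*w + 357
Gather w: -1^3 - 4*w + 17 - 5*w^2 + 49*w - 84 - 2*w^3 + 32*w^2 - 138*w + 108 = -2*w^3 + 27*w^2 - 93*w + 40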